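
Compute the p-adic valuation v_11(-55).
v_11(-55) = 1

v_11(n) is the largest exponent k such that 11^k divides n. Factor out: -55 = -11^1 · 5. (Sign doesn't affect v_p.) So v_11(-55) = 1.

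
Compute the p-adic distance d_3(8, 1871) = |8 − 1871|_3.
d_3(8, 1871) = 1/81

Step 1 — x − y = 8 − 1871 = -1863. Step 2 — v_3(-1863) = 4 (factor: -1863 = −(3^4 · 23); the sign does not affect v_p). Step 3 — |x − y|_3 = 3^{-4} = 1/81.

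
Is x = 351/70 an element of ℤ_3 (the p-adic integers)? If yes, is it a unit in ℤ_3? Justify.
x ∈ ℤ_3 but not a unit; v_3(x) = 3 > 0

ℤ_3 = {x ∈ ℚ_3 : v_3(x) ≥ 0} and ℤ_3^× = {x ∈ ℤ_3 : v_3(x) = 0}. Here v_3(351/70) = v_3(num) − v_3(den) = 3; compare against these criteria.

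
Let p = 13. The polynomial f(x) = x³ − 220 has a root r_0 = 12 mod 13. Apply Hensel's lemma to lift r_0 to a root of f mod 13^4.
r_3 = 17705 (mod 28561)

Hensel: r_{i+1} = r_i − f(r_i)/f′(r_i) mod 13^{i+2}, where f′(x) = 3x². Iterate:
  r_0 = 12 (mod 13)
  r_1 = 129 (mod 169)
  r_2 = 129 (mod 2197)
  r_3 = 17705 (mod 28561)
Final: r = 17705 with f(r) ≡ 0 mod 13^4.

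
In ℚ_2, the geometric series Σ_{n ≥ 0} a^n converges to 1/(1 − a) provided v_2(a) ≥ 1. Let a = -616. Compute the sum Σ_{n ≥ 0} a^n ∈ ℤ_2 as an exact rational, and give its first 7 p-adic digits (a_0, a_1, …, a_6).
Σ a^n = 1/(1 − a) = 1/617;  first 7 digits = (1, 0, 0, 1, 1, 0, 1)

v_2(a) = 3 ≥ 1, so the series converges in ℤ_2 to 1/(1 − a) = 1/(1 − (-616)) = 1/617. Expand this rational in ℤ_2: compute digits iteratively via d_i = x_i mod 2, x_{i+1} = (x_i − d_i)/2. The first 7 digits are (1, 0, 0, 1, 1, 0, 1).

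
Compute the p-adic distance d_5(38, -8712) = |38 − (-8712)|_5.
d_5(38, -8712) = 1/625

Step 1 — x − y = 38 − (-8712) = 8750. Step 2 — v_5(8750) = 4 (factor: 8750 = (5^4 · 14); the sign does not affect v_p). Step 3 — |x − y|_5 = 5^{-4} = 1/625.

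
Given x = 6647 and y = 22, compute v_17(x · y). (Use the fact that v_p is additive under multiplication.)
v_17(146234) = 2

v_p(x) = 2 (factor: 6647 = 17^2 · 23); v_p(y) = 0 (factor: 22 = 17^0 · 22). Additivity: v_p(xy) = v_p(x) + v_p(y) = 2 + 0 = 2. (Direct check: xy = 146234 = 17^2 · (506).)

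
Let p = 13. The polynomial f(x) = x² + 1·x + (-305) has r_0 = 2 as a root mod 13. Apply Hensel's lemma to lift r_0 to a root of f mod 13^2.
r_1 = 28 (mod 169)

Hensel: r_{i+1} = r_i − f(r_i)·(f′(r_i))^{-1} mod 13^{i+2}, f′(x) = 2x + 1. Iterate:
  r_0 = 2 (mod 13)
  r_1 = 28 (mod 169)
Final: r = 28 satisfies f(r) ≡ 0 mod 13^2.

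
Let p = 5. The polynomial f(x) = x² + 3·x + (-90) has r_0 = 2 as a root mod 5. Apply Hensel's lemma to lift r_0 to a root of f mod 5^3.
r_2 = 17 (mod 125)

Hensel: r_{i+1} = r_i − f(r_i)·(f′(r_i))^{-1} mod 5^{i+2}, f′(x) = 2x + 3. Iterate:
  r_0 = 2 (mod 5)
  r_1 = 17 (mod 25)
  r_2 = 17 (mod 125)
Final: r = 17 satisfies f(r) ≡ 0 mod 5^3.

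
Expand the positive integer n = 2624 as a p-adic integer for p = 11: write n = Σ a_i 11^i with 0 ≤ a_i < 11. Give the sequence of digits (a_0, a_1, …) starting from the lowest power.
(a_0, a_1, …) = (6, 7, 10, 1)

Repeated division by 11 gives the digits low-to-high: 2624 = 6 + 7·11^1 + 10·11^2 + 1·11^3. Digit sequence: (6, 7, 10, 1).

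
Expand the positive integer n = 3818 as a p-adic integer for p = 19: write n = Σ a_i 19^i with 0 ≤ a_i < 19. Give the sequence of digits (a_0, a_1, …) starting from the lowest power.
(a_0, a_1, …) = (18, 10, 10)

Repeated division by 19 gives the digits low-to-high: 3818 = 18 + 10·19^1 + 10·19^2. Digit sequence: (18, 10, 10).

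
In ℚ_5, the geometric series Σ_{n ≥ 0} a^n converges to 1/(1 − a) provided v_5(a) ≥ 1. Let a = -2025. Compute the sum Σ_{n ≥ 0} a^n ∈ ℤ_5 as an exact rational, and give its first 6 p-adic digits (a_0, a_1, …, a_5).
Σ a^n = 1/(1 − a) = 1/2026;  first 6 digits = (1, 0, 4, 3, 2, 1)

v_5(a) = 2 ≥ 1, so the series converges in ℤ_5 to 1/(1 − a) = 1/(1 − (-2025)) = 1/2026. Expand this rational in ℤ_5: compute digits iteratively via d_i = x_i mod 5, x_{i+1} = (x_i − d_i)/5. The first 6 digits are (1, 0, 4, 3, 2, 1).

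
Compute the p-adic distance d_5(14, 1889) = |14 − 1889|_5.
d_5(14, 1889) = 1/625

Step 1 — x − y = 14 − 1889 = -1875. Step 2 — v_5(-1875) = 4 (factor: -1875 = −(5^4 · 3); the sign does not affect v_p). Step 3 — |x − y|_5 = 5^{-4} = 1/625.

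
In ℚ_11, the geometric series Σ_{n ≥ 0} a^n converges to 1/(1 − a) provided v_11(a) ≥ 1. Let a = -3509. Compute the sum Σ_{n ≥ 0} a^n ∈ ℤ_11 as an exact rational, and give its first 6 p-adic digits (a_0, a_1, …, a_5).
Σ a^n = 1/(1 − a) = 1/3510;  first 6 digits = (1, 0, 4, 8, 4, 10)

v_11(a) = 2 ≥ 1, so the series converges in ℤ_11 to 1/(1 − a) = 1/(1 − (-3509)) = 1/3510. Expand this rational in ℤ_11: compute digits iteratively via d_i = x_i mod 11, x_{i+1} = (x_i − d_i)/11. The first 6 digits are (1, 0, 4, 8, 4, 10).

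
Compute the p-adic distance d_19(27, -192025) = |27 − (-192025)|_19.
d_19(27, -192025) = 1/6859

Step 1 — x − y = 27 − (-192025) = 192052. Step 2 — v_19(192052) = 3 (factor: 192052 = (19^3 · 28); the sign does not affect v_p). Step 3 — |x − y|_19 = 19^{-3} = 1/6859.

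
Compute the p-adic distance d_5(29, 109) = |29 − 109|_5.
d_5(29, 109) = 1/5

Step 1 — x − y = 29 − 109 = -80. Step 2 — v_5(-80) = 1 (factor: -80 = −(5^1 · 16); the sign does not affect v_p). Step 3 — |x − y|_5 = 5^{-1} = 1/5.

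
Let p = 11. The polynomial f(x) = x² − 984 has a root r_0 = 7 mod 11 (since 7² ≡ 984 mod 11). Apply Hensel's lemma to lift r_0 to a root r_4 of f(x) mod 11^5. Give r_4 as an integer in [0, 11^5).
r_4 = 102362 (mod 161051)

Hensel's recurrence: r_{i+1} = r_i − f(r_i)·(f′(r_i))^{-1} mod 11^{i+2}, with f′(x) = 2x. Iterate:
  r_0 = 7 (mod 11)
  r_1 = 117 (mod 121)
  r_2 = 1206 (mod 1331)
  r_3 = 14516 (mod 14641)
  r_4 = 102362 (mod 161051)
Final: r_4 = 102362, and one checks f(r_4) ≡ 0 mod 11^5.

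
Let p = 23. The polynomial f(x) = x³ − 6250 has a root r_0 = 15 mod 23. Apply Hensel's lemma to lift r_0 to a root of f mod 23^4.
r_3 = 174217 (mod 279841)

Hensel: r_{i+1} = r_i − f(r_i)/f′(r_i) mod 23^{i+2}, where f′(x) = 3x². Iterate:
  r_0 = 15 (mod 23)
  r_1 = 176 (mod 529)
  r_2 = 3879 (mod 12167)
  r_3 = 174217 (mod 279841)
Final: r = 174217 with f(r) ≡ 0 mod 23^4.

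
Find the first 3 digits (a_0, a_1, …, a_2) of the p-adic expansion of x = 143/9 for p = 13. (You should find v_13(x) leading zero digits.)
(a_0, …, a_2) = (0, 7, 1)

v_13(143/9) = 1, so a_0 = ... = a_0 = 0. Factor out: x = 13^1 · u with u = 11/9 a unit in ℤ_13. Expand u iteratively via a_{v+i} = u_i mod 13, u_{i+1} = (u_i − a_{v+i})/13:
  u_0 = 11/9;  a_1 = 7;  u_1 = (u_0 − 7)/13 = -4/9
  u_1 = -4/9;  a_2 = 1;  u_2 = (u_1 − 1)/13 = -1/9
Digits: (0, 7, 1).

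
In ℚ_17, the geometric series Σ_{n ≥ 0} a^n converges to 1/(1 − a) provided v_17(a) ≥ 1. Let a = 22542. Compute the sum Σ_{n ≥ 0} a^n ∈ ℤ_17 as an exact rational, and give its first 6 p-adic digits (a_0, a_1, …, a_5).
Σ a^n = 1/(1 − a) = -1/22541;  first 6 digits = (1, 0, 10, 4, 15, 0)

v_17(a) = 2 ≥ 1, so the series converges in ℤ_17 to 1/(1 − a) = 1/(1 − 22542) = -1/22541. Expand this rational in ℤ_17: compute digits iteratively via d_i = x_i mod 17, x_{i+1} = (x_i − d_i)/17. The first 6 digits are (1, 0, 10, 4, 15, 0).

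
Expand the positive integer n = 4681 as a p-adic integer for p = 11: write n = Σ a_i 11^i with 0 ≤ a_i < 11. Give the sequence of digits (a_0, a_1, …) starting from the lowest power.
(a_0, a_1, …) = (6, 7, 5, 3)

Repeated division by 11 gives the digits low-to-high: 4681 = 6 + 7·11^1 + 5·11^2 + 3·11^3. Digit sequence: (6, 7, 5, 3).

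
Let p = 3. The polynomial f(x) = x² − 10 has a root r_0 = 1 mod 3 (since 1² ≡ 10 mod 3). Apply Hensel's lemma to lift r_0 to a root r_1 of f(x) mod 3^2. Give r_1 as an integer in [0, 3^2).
r_1 = 1 (mod 9)

Hensel's recurrence: r_{i+1} = r_i − f(r_i)·(f′(r_i))^{-1} mod 3^{i+2}, with f′(x) = 2x. Iterate:
  r_0 = 1 (mod 3)
  r_1 = 1 (mod 9)
Final: r_1 = 1, and one checks f(r_1) ≡ 0 mod 3^2.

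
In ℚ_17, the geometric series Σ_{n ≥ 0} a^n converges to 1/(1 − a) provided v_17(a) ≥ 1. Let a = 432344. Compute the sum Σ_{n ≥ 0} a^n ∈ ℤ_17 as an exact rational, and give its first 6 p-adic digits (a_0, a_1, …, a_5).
Σ a^n = 1/(1 − a) = -1/432343;  first 6 digits = (1, 0, 0, 3, 5, 0)

v_17(a) = 3 ≥ 1, so the series converges in ℤ_17 to 1/(1 − a) = 1/(1 − 432344) = -1/432343. Expand this rational in ℤ_17: compute digits iteratively via d_i = x_i mod 17, x_{i+1} = (x_i − d_i)/17. The first 6 digits are (1, 0, 0, 3, 5, 0).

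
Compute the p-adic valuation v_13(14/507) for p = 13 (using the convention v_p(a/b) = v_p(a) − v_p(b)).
v_13(14/507) = -2

Factor powers of 13 from the numerator and denominator of the reduced fraction: 14 = 13^0 · 14 and 507 = 13^2 · 3. Apply v_p(a/b) = v_p(a) − v_p(b): v_13(14/507) = 0 − 2 = -2.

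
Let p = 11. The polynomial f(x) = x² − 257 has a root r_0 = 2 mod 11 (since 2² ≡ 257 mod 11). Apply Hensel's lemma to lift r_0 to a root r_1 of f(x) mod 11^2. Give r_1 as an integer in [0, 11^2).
r_1 = 35 (mod 121)

Hensel's recurrence: r_{i+1} = r_i − f(r_i)·(f′(r_i))^{-1} mod 11^{i+2}, with f′(x) = 2x. Iterate:
  r_0 = 2 (mod 11)
  r_1 = 35 (mod 121)
Final: r_1 = 35, and one checks f(r_1) ≡ 0 mod 11^2.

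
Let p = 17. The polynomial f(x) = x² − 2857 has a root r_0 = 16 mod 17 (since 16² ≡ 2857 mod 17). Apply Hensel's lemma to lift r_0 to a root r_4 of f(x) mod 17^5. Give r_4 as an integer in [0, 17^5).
r_4 = 978859 (mod 1419857)

Hensel's recurrence: r_{i+1} = r_i − f(r_i)·(f′(r_i))^{-1} mod 17^{i+2}, with f′(x) = 2x. Iterate:
  r_0 = 16 (mod 17)
  r_1 = 16 (mod 289)
  r_2 = 1172 (mod 4913)
  r_3 = 60128 (mod 83521)
  r_4 = 978859 (mod 1419857)
Final: r_4 = 978859, and one checks f(r_4) ≡ 0 mod 17^5.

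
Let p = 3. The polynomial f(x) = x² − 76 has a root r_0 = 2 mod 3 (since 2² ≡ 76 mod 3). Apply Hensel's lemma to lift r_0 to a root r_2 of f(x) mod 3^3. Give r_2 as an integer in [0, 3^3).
r_2 = 20 (mod 27)

Hensel's recurrence: r_{i+1} = r_i − f(r_i)·(f′(r_i))^{-1} mod 3^{i+2}, with f′(x) = 2x. Iterate:
  r_0 = 2 (mod 3)
  r_1 = 2 (mod 9)
  r_2 = 20 (mod 27)
Final: r_2 = 20, and one checks f(r_2) ≡ 0 mod 3^3.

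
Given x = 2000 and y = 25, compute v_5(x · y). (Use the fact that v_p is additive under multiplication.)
v_5(50000) = 5

v_p(x) = 3 (factor: 2000 = 5^3 · 16); v_p(y) = 2 (factor: 25 = 5^2 · 1). Additivity: v_p(xy) = v_p(x) + v_p(y) = 3 + 2 = 5. (Direct check: xy = 50000 = 5^5 · (16).)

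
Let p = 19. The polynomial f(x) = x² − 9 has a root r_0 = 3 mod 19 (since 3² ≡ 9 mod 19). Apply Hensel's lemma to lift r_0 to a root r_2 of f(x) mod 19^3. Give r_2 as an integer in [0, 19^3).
r_2 = 3 (mod 6859)

Hensel's recurrence: r_{i+1} = r_i − f(r_i)·(f′(r_i))^{-1} mod 19^{i+2}, with f′(x) = 2x. Iterate:
  r_0 = 3 (mod 19)
  r_1 = 3 (mod 361)
  r_2 = 3 (mod 6859)
Final: r_2 = 3, and one checks f(r_2) ≡ 0 mod 19^3.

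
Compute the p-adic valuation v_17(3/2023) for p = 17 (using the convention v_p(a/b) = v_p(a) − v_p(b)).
v_17(3/2023) = -2

Factor powers of 17 from the numerator and denominator of the reduced fraction: 3 = 17^0 · 3 and 2023 = 17^2 · 7. Apply v_p(a/b) = v_p(a) − v_p(b): v_17(3/2023) = 0 − 2 = -2.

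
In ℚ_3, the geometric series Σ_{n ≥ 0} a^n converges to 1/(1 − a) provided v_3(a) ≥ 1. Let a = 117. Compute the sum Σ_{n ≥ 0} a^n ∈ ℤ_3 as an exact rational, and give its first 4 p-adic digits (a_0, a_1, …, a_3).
Σ a^n = 1/(1 − a) = -1/116;  first 4 digits = (1, 0, 1, 1)

v_3(a) = 2 ≥ 1, so the series converges in ℤ_3 to 1/(1 − a) = 1/(1 − 117) = -1/116. Expand this rational in ℤ_3: compute digits iteratively via d_i = x_i mod 3, x_{i+1} = (x_i − d_i)/3. The first 4 digits are (1, 0, 1, 1).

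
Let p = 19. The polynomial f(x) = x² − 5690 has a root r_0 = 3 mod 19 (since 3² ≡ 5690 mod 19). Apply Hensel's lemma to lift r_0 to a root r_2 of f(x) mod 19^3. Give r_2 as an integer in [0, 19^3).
r_2 = 5703 (mod 6859)

Hensel's recurrence: r_{i+1} = r_i − f(r_i)·(f′(r_i))^{-1} mod 19^{i+2}, with f′(x) = 2x. Iterate:
  r_0 = 3 (mod 19)
  r_1 = 288 (mod 361)
  r_2 = 5703 (mod 6859)
Final: r_2 = 5703, and one checks f(r_2) ≡ 0 mod 19^3.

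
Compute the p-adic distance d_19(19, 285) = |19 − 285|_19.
d_19(19, 285) = 1/19

Step 1 — x − y = 19 − 285 = -266. Step 2 — v_19(-266) = 1 (factor: -266 = −(19^1 · 14); the sign does not affect v_p). Step 3 — |x − y|_19 = 19^{-1} = 1/19.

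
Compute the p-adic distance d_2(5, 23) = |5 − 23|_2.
d_2(5, 23) = 1/2

Step 1 — x − y = 5 − 23 = -18. Step 2 — v_2(-18) = 1 (factor: -18 = −(2^1 · 9); the sign does not affect v_p). Step 3 — |x − y|_2 = 2^{-1} = 1/2.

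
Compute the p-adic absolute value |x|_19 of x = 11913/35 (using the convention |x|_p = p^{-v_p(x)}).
|11913/35|_19 = 1/361

Step 1 — compute v_19(x) by factoring powers of 19 out of the numerator and denominator: v_19(11913/35) = 2. Step 2 — apply |x|_p = p^{-v_p(x)} = 19^{-2} = 1/361.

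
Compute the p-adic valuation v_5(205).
v_5(205) = 1

v_5(n) is the largest exponent k such that 5^k divides n. Factor out: 205 = 5^1 · 41. (Sign doesn't affect v_p.) So v_5(205) = 1.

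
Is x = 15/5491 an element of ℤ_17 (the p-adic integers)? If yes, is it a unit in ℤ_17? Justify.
x ∉ ℤ_17 (v_17(x) = -2 < 0)

ℤ_17 = {x ∈ ℚ_17 : v_17(x) ≥ 0} and ℤ_17^× = {x ∈ ℤ_17 : v_17(x) = 0}. Here v_17(15/5491) = v_17(num) − v_17(den) = -2; compare against these criteria.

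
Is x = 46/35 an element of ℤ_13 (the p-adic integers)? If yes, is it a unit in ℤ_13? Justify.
x ∈ ℤ_13^× (unit); v_13(x) = 0

ℤ_13 = {x ∈ ℚ_13 : v_13(x) ≥ 0} and ℤ_13^× = {x ∈ ℤ_13 : v_13(x) = 0}. Here v_13(46/35) = v_13(num) − v_13(den) = 0; compare against these criteria.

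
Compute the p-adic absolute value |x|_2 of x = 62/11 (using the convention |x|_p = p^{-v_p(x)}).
|62/11|_2 = 1/2

Step 1 — compute v_2(x) by factoring powers of 2 out of the numerator and denominator: v_2(62/11) = 1. Step 2 — apply |x|_p = p^{-v_p(x)} = 2^{-1} = 1/2.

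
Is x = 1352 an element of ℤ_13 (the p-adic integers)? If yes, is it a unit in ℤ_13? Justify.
x ∈ ℤ_13 but not a unit; v_13(x) = 2 > 0

ℤ_13 = {x ∈ ℚ_13 : v_13(x) ≥ 0} and ℤ_13^× = {x ∈ ℤ_13 : v_13(x) = 0}. Here v_13(1352) = v_13(num) − v_13(den) = 2; compare against these criteria.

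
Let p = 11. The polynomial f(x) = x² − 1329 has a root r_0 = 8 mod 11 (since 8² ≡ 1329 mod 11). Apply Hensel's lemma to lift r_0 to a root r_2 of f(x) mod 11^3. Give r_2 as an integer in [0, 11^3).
r_2 = 745 (mod 1331)

Hensel's recurrence: r_{i+1} = r_i − f(r_i)·(f′(r_i))^{-1} mod 11^{i+2}, with f′(x) = 2x. Iterate:
  r_0 = 8 (mod 11)
  r_1 = 19 (mod 121)
  r_2 = 745 (mod 1331)
Final: r_2 = 745, and one checks f(r_2) ≡ 0 mod 11^3.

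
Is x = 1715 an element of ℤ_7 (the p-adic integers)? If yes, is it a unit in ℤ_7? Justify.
x ∈ ℤ_7 but not a unit; v_7(x) = 3 > 0

ℤ_7 = {x ∈ ℚ_7 : v_7(x) ≥ 0} and ℤ_7^× = {x ∈ ℤ_7 : v_7(x) = 0}. Here v_7(1715) = v_7(num) − v_7(den) = 3; compare against these criteria.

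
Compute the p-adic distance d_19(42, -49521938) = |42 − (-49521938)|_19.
d_19(42, -49521938) = 1/2476099

Step 1 — x − y = 42 − (-49521938) = 49521980. Step 2 — v_19(49521980) = 5 (factor: 49521980 = (19^5 · 20); the sign does not affect v_p). Step 3 — |x − y|_19 = 19^{-5} = 1/2476099.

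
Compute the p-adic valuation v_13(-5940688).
v_13(-5940688) = 5

v_13(n) is the largest exponent k such that 13^k divides n. Factor out: -5940688 = -13^5 · 16. (Sign doesn't affect v_p.) So v_13(-5940688) = 5.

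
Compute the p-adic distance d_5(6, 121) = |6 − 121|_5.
d_5(6, 121) = 1/5

Step 1 — x − y = 6 − 121 = -115. Step 2 — v_5(-115) = 1 (factor: -115 = −(5^1 · 23); the sign does not affect v_p). Step 3 — |x − y|_5 = 5^{-1} = 1/5.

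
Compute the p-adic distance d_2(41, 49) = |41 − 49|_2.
d_2(41, 49) = 1/8

Step 1 — x − y = 41 − 49 = -8. Step 2 — v_2(-8) = 3 (factor: -8 = −(2^3 · 1); the sign does not affect v_p). Step 3 — |x − y|_2 = 2^{-3} = 1/8.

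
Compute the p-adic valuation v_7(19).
v_7(19) = 0

v_7(n) is the largest exponent k such that 7^k divides n. Factor out: 19 = 7^0 · 19. (Sign doesn't affect v_p.) So v_7(19) = 0.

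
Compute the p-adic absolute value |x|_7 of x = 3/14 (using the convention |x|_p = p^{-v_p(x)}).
|3/14|_7 = 7

Step 1 — compute v_7(x) by factoring powers of 7 out of the numerator and denominator: v_7(3/14) = -1. Step 2 — apply |x|_p = p^{-v_p(x)} = 7^{1} = 7.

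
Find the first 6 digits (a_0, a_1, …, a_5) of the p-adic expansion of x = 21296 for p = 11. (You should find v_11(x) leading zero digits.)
(a_0, …, a_5) = (0, 0, 0, 5, 1, 0)

v_11(21296) = 3, so a_0 = ... = a_2 = 0. Factor out: x = 11^3 · u with u = 16 a unit in ℤ_11. Expand u iteratively via a_{v+i} = u_i mod 11, u_{i+1} = (u_i − a_{v+i})/11:
  u_0 = 16;  a_3 = 5;  u_1 = (u_0 − 5)/11 = 1
  u_1 = 1;  a_4 = 1;  u_2 = (u_1 − 1)/11 = 0
  u_2 = 0;  a_5 = 0;  u_3 = (u_2 − 0)/11 = 0
Digits: (0, 0, 0, 5, 1, 0).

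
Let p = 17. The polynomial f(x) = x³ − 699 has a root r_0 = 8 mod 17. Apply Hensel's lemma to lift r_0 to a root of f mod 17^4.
r_3 = 68654 (mod 83521)

Hensel: r_{i+1} = r_i − f(r_i)/f′(r_i) mod 17^{i+2}, where f′(x) = 3x². Iterate:
  r_0 = 8 (mod 17)
  r_1 = 161 (mod 289)
  r_2 = 4785 (mod 4913)
  r_3 = 68654 (mod 83521)
Final: r = 68654 with f(r) ≡ 0 mod 17^4.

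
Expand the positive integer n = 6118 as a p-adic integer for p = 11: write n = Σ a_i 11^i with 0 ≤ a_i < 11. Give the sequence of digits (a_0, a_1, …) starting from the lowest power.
(a_0, a_1, …) = (2, 6, 6, 4)

Repeated division by 11 gives the digits low-to-high: 6118 = 2 + 6·11^1 + 6·11^2 + 4·11^3. Digit sequence: (2, 6, 6, 4).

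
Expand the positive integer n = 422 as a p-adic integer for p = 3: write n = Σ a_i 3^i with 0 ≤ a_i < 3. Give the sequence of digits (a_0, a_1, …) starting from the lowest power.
(a_0, a_1, …) = (2, 2, 1, 0, 2, 1)

Repeated division by 3 gives the digits low-to-high: 422 = 2 + 2·3^1 + 1·3^2 + 2·3^4 + 1·3^5. Digit sequence: (2, 2, 1, 0, 2, 1).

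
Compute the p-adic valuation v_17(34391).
v_17(34391) = 3

v_17(n) is the largest exponent k such that 17^k divides n. Factor out: 34391 = 17^3 · 7. (Sign doesn't affect v_p.) So v_17(34391) = 3.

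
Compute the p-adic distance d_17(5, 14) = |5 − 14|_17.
d_17(5, 14) = 1

Step 1 — x − y = 5 − 14 = -9. Step 2 — v_17(-9) = 0 (factor: -9 = −(17^0 · 9); the sign does not affect v_p). Step 3 — |x − y|_17 = 17^{0} = 1.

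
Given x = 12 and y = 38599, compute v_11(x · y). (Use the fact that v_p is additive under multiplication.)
v_11(463188) = 3

v_p(x) = 0 (factor: 12 = 11^0 · 12); v_p(y) = 3 (factor: 38599 = 11^3 · 29). Additivity: v_p(xy) = v_p(x) + v_p(y) = 0 + 3 = 3. (Direct check: xy = 463188 = 11^3 · (348).)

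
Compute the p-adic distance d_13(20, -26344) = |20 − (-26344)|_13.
d_13(20, -26344) = 1/2197

Step 1 — x − y = 20 − (-26344) = 26364. Step 2 — v_13(26364) = 3 (factor: 26364 = (13^3 · 12); the sign does not affect v_p). Step 3 — |x − y|_13 = 13^{-3} = 1/2197.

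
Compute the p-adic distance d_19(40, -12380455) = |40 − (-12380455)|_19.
d_19(40, -12380455) = 1/2476099

Step 1 — x − y = 40 − (-12380455) = 12380495. Step 2 — v_19(12380495) = 5 (factor: 12380495 = (19^5 · 5); the sign does not affect v_p). Step 3 — |x − y|_19 = 19^{-5} = 1/2476099.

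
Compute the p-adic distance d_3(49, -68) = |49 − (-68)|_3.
d_3(49, -68) = 1/9

Step 1 — x − y = 49 − (-68) = 117. Step 2 — v_3(117) = 2 (factor: 117 = (3^2 · 13); the sign does not affect v_p). Step 3 — |x − y|_3 = 3^{-2} = 1/9.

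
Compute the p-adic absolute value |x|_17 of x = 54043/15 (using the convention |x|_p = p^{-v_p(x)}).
|54043/15|_17 = 1/4913

Step 1 — compute v_17(x) by factoring powers of 17 out of the numerator and denominator: v_17(54043/15) = 3. Step 2 — apply |x|_p = p^{-v_p(x)} = 17^{-3} = 1/4913.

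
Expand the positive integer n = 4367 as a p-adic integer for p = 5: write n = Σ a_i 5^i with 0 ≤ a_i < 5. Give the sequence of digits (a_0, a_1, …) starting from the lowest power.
(a_0, a_1, …) = (2, 3, 4, 4, 1, 1)

Repeated division by 5 gives the digits low-to-high: 4367 = 2 + 3·5^1 + 4·5^2 + 4·5^3 + 1·5^4 + 1·5^5. Digit sequence: (2, 3, 4, 4, 1, 1).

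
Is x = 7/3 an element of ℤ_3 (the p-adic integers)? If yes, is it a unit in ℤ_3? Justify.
x ∉ ℤ_3 (v_3(x) = -1 < 0)

ℤ_3 = {x ∈ ℚ_3 : v_3(x) ≥ 0} and ℤ_3^× = {x ∈ ℤ_3 : v_3(x) = 0}. Here v_3(7/3) = v_3(num) − v_3(den) = -1; compare against these criteria.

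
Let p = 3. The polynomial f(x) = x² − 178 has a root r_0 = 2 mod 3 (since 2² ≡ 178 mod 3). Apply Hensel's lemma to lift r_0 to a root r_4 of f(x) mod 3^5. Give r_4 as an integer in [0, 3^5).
r_4 = 158 (mod 243)

Hensel's recurrence: r_{i+1} = r_i − f(r_i)·(f′(r_i))^{-1} mod 3^{i+2}, with f′(x) = 2x. Iterate:
  r_0 = 2 (mod 3)
  r_1 = 5 (mod 9)
  r_2 = 23 (mod 27)
  r_3 = 77 (mod 81)
  r_4 = 158 (mod 243)
Final: r_4 = 158, and one checks f(r_4) ≡ 0 mod 3^5.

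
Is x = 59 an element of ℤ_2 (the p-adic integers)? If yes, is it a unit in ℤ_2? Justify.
x ∈ ℤ_2^× (unit); v_2(x) = 0

ℤ_2 = {x ∈ ℚ_2 : v_2(x) ≥ 0} and ℤ_2^× = {x ∈ ℤ_2 : v_2(x) = 0}. Here v_2(59) = v_2(num) − v_2(den) = 0; compare against these criteria.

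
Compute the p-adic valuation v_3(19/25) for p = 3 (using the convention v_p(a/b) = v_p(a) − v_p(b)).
v_3(19/25) = 0

Factor powers of 3 from the numerator and denominator of the reduced fraction: 19 = 3^0 · 19 and 25 = 3^0 · 25. Apply v_p(a/b) = v_p(a) − v_p(b): v_3(19/25) = 0 − 0 = 0.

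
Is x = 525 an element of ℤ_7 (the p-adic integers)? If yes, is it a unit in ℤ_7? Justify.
x ∈ ℤ_7 but not a unit; v_7(x) = 1 > 0

ℤ_7 = {x ∈ ℚ_7 : v_7(x) ≥ 0} and ℤ_7^× = {x ∈ ℤ_7 : v_7(x) = 0}. Here v_7(525) = v_7(num) − v_7(den) = 1; compare against these criteria.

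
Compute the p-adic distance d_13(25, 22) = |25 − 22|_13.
d_13(25, 22) = 1

Step 1 — x − y = 25 − 22 = 3. Step 2 — v_13(3) = 0 (factor: 3 = (13^0 · 3); the sign does not affect v_p). Step 3 — |x − y|_13 = 13^{0} = 1.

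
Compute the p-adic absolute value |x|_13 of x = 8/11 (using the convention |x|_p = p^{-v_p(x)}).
|8/11|_13 = 1

Step 1 — compute v_13(x) by factoring powers of 13 out of the numerator and denominator: v_13(8/11) = 0. Step 2 — apply |x|_p = p^{-v_p(x)} = 13^{0} = 1.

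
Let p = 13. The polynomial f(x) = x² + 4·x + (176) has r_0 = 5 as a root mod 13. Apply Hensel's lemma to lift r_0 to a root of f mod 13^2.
r_1 = 122 (mod 169)

Hensel: r_{i+1} = r_i − f(r_i)·(f′(r_i))^{-1} mod 13^{i+2}, f′(x) = 2x + 4. Iterate:
  r_0 = 5 (mod 13)
  r_1 = 122 (mod 169)
Final: r = 122 satisfies f(r) ≡ 0 mod 13^2.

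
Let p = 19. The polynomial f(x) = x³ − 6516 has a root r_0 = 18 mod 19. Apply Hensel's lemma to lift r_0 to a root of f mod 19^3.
r_2 = 6022 (mod 6859)

Hensel: r_{i+1} = r_i − f(r_i)/f′(r_i) mod 19^{i+2}, where f′(x) = 3x². Iterate:
  r_0 = 18 (mod 19)
  r_1 = 246 (mod 361)
  r_2 = 6022 (mod 6859)
Final: r = 6022 with f(r) ≡ 0 mod 19^3.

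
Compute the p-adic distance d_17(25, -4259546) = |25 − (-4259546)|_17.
d_17(25, -4259546) = 1/1419857

Step 1 — x − y = 25 − (-4259546) = 4259571. Step 2 — v_17(4259571) = 5 (factor: 4259571 = (17^5 · 3); the sign does not affect v_p). Step 3 — |x − y|_17 = 17^{-5} = 1/1419857.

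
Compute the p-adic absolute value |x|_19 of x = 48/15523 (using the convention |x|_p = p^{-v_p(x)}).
|48/15523|_19 = 361

Step 1 — compute v_19(x) by factoring powers of 19 out of the numerator and denominator: v_19(48/15523) = -2. Step 2 — apply |x|_p = p^{-v_p(x)} = 19^{2} = 361.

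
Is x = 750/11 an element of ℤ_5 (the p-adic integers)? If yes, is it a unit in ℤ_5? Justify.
x ∈ ℤ_5 but not a unit; v_5(x) = 3 > 0

ℤ_5 = {x ∈ ℚ_5 : v_5(x) ≥ 0} and ℤ_5^× = {x ∈ ℤ_5 : v_5(x) = 0}. Here v_5(750/11) = v_5(num) − v_5(den) = 3; compare against these criteria.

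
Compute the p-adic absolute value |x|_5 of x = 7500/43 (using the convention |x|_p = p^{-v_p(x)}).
|7500/43|_5 = 1/625

Step 1 — compute v_5(x) by factoring powers of 5 out of the numerator and denominator: v_5(7500/43) = 4. Step 2 — apply |x|_p = p^{-v_p(x)} = 5^{-4} = 1/625.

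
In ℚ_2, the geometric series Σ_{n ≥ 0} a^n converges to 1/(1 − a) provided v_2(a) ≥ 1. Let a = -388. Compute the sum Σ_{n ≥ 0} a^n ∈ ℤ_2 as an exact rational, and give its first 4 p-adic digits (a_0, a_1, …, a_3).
Σ a^n = 1/(1 − a) = 1/389;  first 4 digits = (1, 0, 1, 1)

v_2(a) = 2 ≥ 1, so the series converges in ℤ_2 to 1/(1 − a) = 1/(1 − (-388)) = 1/389. Expand this rational in ℤ_2: compute digits iteratively via d_i = x_i mod 2, x_{i+1} = (x_i − d_i)/2. The first 4 digits are (1, 0, 1, 1).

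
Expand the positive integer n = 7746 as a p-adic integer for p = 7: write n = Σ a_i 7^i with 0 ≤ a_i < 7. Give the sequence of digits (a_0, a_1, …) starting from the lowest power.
(a_0, a_1, …) = (4, 0, 4, 1, 3)

Repeated division by 7 gives the digits low-to-high: 7746 = 4 + 4·7^2 + 1·7^3 + 3·7^4. Digit sequence: (4, 0, 4, 1, 3).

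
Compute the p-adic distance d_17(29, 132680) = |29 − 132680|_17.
d_17(29, 132680) = 1/4913

Step 1 — x − y = 29 − 132680 = -132651. Step 2 — v_17(-132651) = 3 (factor: -132651 = −(17^3 · 27); the sign does not affect v_p). Step 3 — |x − y|_17 = 17^{-3} = 1/4913.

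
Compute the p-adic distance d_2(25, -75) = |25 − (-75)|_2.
d_2(25, -75) = 1/4

Step 1 — x − y = 25 − (-75) = 100. Step 2 — v_2(100) = 2 (factor: 100 = (2^2 · 25); the sign does not affect v_p). Step 3 — |x − y|_2 = 2^{-2} = 1/4.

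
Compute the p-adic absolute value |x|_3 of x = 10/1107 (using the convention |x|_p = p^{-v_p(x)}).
|10/1107|_3 = 27

Step 1 — compute v_3(x) by factoring powers of 3 out of the numerator and denominator: v_3(10/1107) = -3. Step 2 — apply |x|_p = p^{-v_p(x)} = 3^{3} = 27.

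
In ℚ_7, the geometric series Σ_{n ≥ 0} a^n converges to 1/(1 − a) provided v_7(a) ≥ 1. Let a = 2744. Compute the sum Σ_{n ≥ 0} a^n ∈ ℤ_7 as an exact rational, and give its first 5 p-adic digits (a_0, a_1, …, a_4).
Σ a^n = 1/(1 − a) = -1/2743;  first 5 digits = (1, 0, 0, 1, 1)

v_7(a) = 3 ≥ 1, so the series converges in ℤ_7 to 1/(1 − a) = 1/(1 − 2744) = -1/2743. Expand this rational in ℤ_7: compute digits iteratively via d_i = x_i mod 7, x_{i+1} = (x_i − d_i)/7. The first 5 digits are (1, 0, 0, 1, 1).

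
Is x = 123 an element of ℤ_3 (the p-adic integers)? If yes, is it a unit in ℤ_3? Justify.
x ∈ ℤ_3 but not a unit; v_3(x) = 1 > 0

ℤ_3 = {x ∈ ℚ_3 : v_3(x) ≥ 0} and ℤ_3^× = {x ∈ ℤ_3 : v_3(x) = 0}. Here v_3(123) = v_3(num) − v_3(den) = 1; compare against these criteria.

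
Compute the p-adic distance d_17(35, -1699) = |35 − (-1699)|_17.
d_17(35, -1699) = 1/289

Step 1 — x − y = 35 − (-1699) = 1734. Step 2 — v_17(1734) = 2 (factor: 1734 = (17^2 · 6); the sign does not affect v_p). Step 3 — |x − y|_17 = 17^{-2} = 1/289.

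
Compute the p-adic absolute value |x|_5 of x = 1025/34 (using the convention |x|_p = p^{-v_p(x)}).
|1025/34|_5 = 1/25

Step 1 — compute v_5(x) by factoring powers of 5 out of the numerator and denominator: v_5(1025/34) = 2. Step 2 — apply |x|_p = p^{-v_p(x)} = 5^{-2} = 1/25.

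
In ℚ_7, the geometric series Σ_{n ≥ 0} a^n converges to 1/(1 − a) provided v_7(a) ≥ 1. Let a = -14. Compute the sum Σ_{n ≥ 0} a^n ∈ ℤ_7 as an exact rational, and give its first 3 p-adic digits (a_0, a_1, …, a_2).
Σ a^n = 1/(1 − a) = 1/15;  first 3 digits = (1, 5, 3)

v_7(a) = 1 ≥ 1, so the series converges in ℤ_7 to 1/(1 − a) = 1/(1 − (-14)) = 1/15. Expand this rational in ℤ_7: compute digits iteratively via d_i = x_i mod 7, x_{i+1} = (x_i − d_i)/7. The first 3 digits are (1, 5, 3).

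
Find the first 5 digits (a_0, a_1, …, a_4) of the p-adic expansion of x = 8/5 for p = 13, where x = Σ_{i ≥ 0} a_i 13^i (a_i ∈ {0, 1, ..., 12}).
(a_0, …, a_4) = (12, 7, 2, 5, 10)

v_13(8/5) = 0 (numerator and denominator both coprime to 13), so x ∈ ℤ_13^×. Compute digits iteratively via a_i = x_i mod 13, x_{i+1} = (x_i − a_i)/13, with x_0 = x:
  x_0 = 8/5;  a_0 = 12;  x_1 = (x_0 − 12)/13 = -4/5
  x_1 = -4/5;  a_1 = 7;  x_2 = (x_1 − 7)/13 = -3/5
  x_2 = -3/5;  a_2 = 2;  x_3 = (x_2 − 2)/13 = -1/5
  x_3 = -1/5;  a_3 = 5;  x_4 = (x_3 − 5)/13 = -2/5
  x_4 = -2/5;  a_4 = 10;  x_5 = (x_4 − 10)/13 = -4/5
Digits: (12, 7, 2, 5, 10).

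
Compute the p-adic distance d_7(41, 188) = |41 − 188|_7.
d_7(41, 188) = 1/49

Step 1 — x − y = 41 − 188 = -147. Step 2 — v_7(-147) = 2 (factor: -147 = −(7^2 · 3); the sign does not affect v_p). Step 3 — |x − y|_7 = 7^{-2} = 1/49.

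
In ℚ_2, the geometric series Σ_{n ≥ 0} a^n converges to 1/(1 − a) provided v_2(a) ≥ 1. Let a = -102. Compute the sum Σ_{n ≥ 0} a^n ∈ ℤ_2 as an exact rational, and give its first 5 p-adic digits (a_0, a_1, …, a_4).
Σ a^n = 1/(1 − a) = 1/103;  first 5 digits = (1, 1, 1, 0, 1)

v_2(a) = 1 ≥ 1, so the series converges in ℤ_2 to 1/(1 − a) = 1/(1 − (-102)) = 1/103. Expand this rational in ℤ_2: compute digits iteratively via d_i = x_i mod 2, x_{i+1} = (x_i − d_i)/2. The first 5 digits are (1, 1, 1, 0, 1).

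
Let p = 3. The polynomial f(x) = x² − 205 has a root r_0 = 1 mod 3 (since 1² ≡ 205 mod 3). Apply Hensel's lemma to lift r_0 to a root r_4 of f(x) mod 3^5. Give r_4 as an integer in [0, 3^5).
r_4 = 58 (mod 243)

Hensel's recurrence: r_{i+1} = r_i − f(r_i)·(f′(r_i))^{-1} mod 3^{i+2}, with f′(x) = 2x. Iterate:
  r_0 = 1 (mod 3)
  r_1 = 4 (mod 9)
  r_2 = 4 (mod 27)
  r_3 = 58 (mod 81)
  r_4 = 58 (mod 243)
Final: r_4 = 58, and one checks f(r_4) ≡ 0 mod 3^5.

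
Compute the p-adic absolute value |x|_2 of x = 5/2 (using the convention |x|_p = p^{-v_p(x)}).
|5/2|_2 = 2

Step 1 — compute v_2(x) by factoring powers of 2 out of the numerator and denominator: v_2(5/2) = -1. Step 2 — apply |x|_p = p^{-v_p(x)} = 2^{1} = 2.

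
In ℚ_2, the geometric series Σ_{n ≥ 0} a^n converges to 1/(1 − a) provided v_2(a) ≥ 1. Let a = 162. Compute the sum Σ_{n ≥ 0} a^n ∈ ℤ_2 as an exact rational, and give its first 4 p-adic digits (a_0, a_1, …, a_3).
Σ a^n = 1/(1 − a) = -1/161;  first 4 digits = (1, 1, 1, 1)

v_2(a) = 1 ≥ 1, so the series converges in ℤ_2 to 1/(1 − a) = 1/(1 − 162) = -1/161. Expand this rational in ℤ_2: compute digits iteratively via d_i = x_i mod 2, x_{i+1} = (x_i − d_i)/2. The first 4 digits are (1, 1, 1, 1).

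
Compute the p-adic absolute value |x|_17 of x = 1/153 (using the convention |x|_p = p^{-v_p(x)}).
|1/153|_17 = 17

Step 1 — compute v_17(x) by factoring powers of 17 out of the numerator and denominator: v_17(1/153) = -1. Step 2 — apply |x|_p = p^{-v_p(x)} = 17^{1} = 17.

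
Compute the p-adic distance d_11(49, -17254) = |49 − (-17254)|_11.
d_11(49, -17254) = 1/1331

Step 1 — x − y = 49 − (-17254) = 17303. Step 2 — v_11(17303) = 3 (factor: 17303 = (11^3 · 13); the sign does not affect v_p). Step 3 — |x − y|_11 = 11^{-3} = 1/1331.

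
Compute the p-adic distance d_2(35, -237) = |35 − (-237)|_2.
d_2(35, -237) = 1/16

Step 1 — x − y = 35 − (-237) = 272. Step 2 — v_2(272) = 4 (factor: 272 = (2^4 · 17); the sign does not affect v_p). Step 3 — |x − y|_2 = 2^{-4} = 1/16.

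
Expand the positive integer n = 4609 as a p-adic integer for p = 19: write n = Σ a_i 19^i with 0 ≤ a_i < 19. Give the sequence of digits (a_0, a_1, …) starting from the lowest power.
(a_0, a_1, …) = (11, 14, 12)

Repeated division by 19 gives the digits low-to-high: 4609 = 11 + 14·19^1 + 12·19^2. Digit sequence: (11, 14, 12).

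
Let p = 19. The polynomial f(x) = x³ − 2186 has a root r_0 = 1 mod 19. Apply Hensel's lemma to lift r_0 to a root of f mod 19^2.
r_1 = 248 (mod 361)

Hensel: r_{i+1} = r_i − f(r_i)/f′(r_i) mod 19^{i+2}, where f′(x) = 3x². Iterate:
  r_0 = 1 (mod 19)
  r_1 = 248 (mod 361)
Final: r = 248 with f(r) ≡ 0 mod 19^2.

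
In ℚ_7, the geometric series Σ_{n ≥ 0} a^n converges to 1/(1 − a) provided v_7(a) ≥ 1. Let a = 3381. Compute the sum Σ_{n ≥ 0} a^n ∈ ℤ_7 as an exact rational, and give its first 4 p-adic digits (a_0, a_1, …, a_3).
Σ a^n = 1/(1 − a) = -1/3380;  first 4 digits = (1, 0, 6, 2)

v_7(a) = 2 ≥ 1, so the series converges in ℤ_7 to 1/(1 − a) = 1/(1 − 3381) = -1/3380. Expand this rational in ℤ_7: compute digits iteratively via d_i = x_i mod 7, x_{i+1} = (x_i − d_i)/7. The first 4 digits are (1, 0, 6, 2).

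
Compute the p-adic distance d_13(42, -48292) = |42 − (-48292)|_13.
d_13(42, -48292) = 1/2197

Step 1 — x − y = 42 − (-48292) = 48334. Step 2 — v_13(48334) = 3 (factor: 48334 = (13^3 · 22); the sign does not affect v_p). Step 3 — |x − y|_13 = 13^{-3} = 1/2197.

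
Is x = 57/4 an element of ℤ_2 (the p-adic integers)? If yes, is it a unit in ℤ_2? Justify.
x ∉ ℤ_2 (v_2(x) = -2 < 0)

ℤ_2 = {x ∈ ℚ_2 : v_2(x) ≥ 0} and ℤ_2^× = {x ∈ ℤ_2 : v_2(x) = 0}. Here v_2(57/4) = v_2(num) − v_2(den) = -2; compare against these criteria.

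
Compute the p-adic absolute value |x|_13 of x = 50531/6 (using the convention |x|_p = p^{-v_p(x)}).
|50531/6|_13 = 1/2197

Step 1 — compute v_13(x) by factoring powers of 13 out of the numerator and denominator: v_13(50531/6) = 3. Step 2 — apply |x|_p = p^{-v_p(x)} = 13^{-3} = 1/2197.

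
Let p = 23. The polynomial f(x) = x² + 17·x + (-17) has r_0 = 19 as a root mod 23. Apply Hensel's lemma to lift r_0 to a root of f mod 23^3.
r_2 = 7057 (mod 12167)

Hensel: r_{i+1} = r_i − f(r_i)·(f′(r_i))^{-1} mod 23^{i+2}, f′(x) = 2x + 17. Iterate:
  r_0 = 19 (mod 23)
  r_1 = 180 (mod 529)
  r_2 = 7057 (mod 12167)
Final: r = 7057 satisfies f(r) ≡ 0 mod 23^3.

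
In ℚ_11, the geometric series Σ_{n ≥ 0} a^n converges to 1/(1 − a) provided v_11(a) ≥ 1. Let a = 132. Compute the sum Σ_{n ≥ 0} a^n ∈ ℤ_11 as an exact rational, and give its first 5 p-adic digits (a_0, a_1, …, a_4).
Σ a^n = 1/(1 − a) = -1/131;  first 5 digits = (1, 1, 2, 3, 5)

v_11(a) = 1 ≥ 1, so the series converges in ℤ_11 to 1/(1 − a) = 1/(1 − 132) = -1/131. Expand this rational in ℤ_11: compute digits iteratively via d_i = x_i mod 11, x_{i+1} = (x_i − d_i)/11. The first 5 digits are (1, 1, 2, 3, 5).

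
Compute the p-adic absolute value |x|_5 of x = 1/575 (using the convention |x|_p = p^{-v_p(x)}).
|1/575|_5 = 25

Step 1 — compute v_5(x) by factoring powers of 5 out of the numerator and denominator: v_5(1/575) = -2. Step 2 — apply |x|_p = p^{-v_p(x)} = 5^{2} = 25.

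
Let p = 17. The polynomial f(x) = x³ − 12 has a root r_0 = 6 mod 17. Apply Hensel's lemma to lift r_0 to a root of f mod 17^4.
r_3 = 75690 (mod 83521)

Hensel: r_{i+1} = r_i − f(r_i)/f′(r_i) mod 17^{i+2}, where f′(x) = 3x². Iterate:
  r_0 = 6 (mod 17)
  r_1 = 261 (mod 289)
  r_2 = 1995 (mod 4913)
  r_3 = 75690 (mod 83521)
Final: r = 75690 with f(r) ≡ 0 mod 17^4.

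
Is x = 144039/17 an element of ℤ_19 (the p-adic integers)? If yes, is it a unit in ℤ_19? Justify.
x ∈ ℤ_19 but not a unit; v_19(x) = 3 > 0

ℤ_19 = {x ∈ ℚ_19 : v_19(x) ≥ 0} and ℤ_19^× = {x ∈ ℤ_19 : v_19(x) = 0}. Here v_19(144039/17) = v_19(num) − v_19(den) = 3; compare against these criteria.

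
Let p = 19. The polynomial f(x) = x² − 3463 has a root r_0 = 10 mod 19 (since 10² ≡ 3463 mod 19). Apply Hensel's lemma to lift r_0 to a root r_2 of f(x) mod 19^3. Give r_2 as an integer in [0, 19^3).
r_2 = 1929 (mod 6859)

Hensel's recurrence: r_{i+1} = r_i − f(r_i)·(f′(r_i))^{-1} mod 19^{i+2}, with f′(x) = 2x. Iterate:
  r_0 = 10 (mod 19)
  r_1 = 124 (mod 361)
  r_2 = 1929 (mod 6859)
Final: r_2 = 1929, and one checks f(r_2) ≡ 0 mod 19^3.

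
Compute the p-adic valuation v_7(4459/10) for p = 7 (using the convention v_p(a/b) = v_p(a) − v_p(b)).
v_7(4459/10) = 3

Factor powers of 7 from the numerator and denominator of the reduced fraction: 4459 = 7^3 · 13 and 10 = 7^0 · 10. Apply v_p(a/b) = v_p(a) − v_p(b): v_7(4459/10) = 3 − 0 = 3.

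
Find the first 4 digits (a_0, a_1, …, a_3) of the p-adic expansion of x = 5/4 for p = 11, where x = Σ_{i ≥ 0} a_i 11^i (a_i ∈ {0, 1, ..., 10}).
(a_0, …, a_3) = (4, 8, 2, 8)

v_11(5/4) = 0 (numerator and denominator both coprime to 11), so x ∈ ℤ_11^×. Compute digits iteratively via a_i = x_i mod 11, x_{i+1} = (x_i − a_i)/11, with x_0 = x:
  x_0 = 5/4;  a_0 = 4;  x_1 = (x_0 − 4)/11 = -1/4
  x_1 = -1/4;  a_1 = 8;  x_2 = (x_1 − 8)/11 = -3/4
  x_2 = -3/4;  a_2 = 2;  x_3 = (x_2 − 2)/11 = -1/4
  x_3 = -1/4;  a_3 = 8;  x_4 = (x_3 − 8)/11 = -3/4
Digits: (4, 8, 2, 8).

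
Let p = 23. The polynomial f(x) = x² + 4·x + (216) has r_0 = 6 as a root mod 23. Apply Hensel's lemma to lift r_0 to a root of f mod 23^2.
r_1 = 121 (mod 529)

Hensel: r_{i+1} = r_i − f(r_i)·(f′(r_i))^{-1} mod 23^{i+2}, f′(x) = 2x + 4. Iterate:
  r_0 = 6 (mod 23)
  r_1 = 121 (mod 529)
Final: r = 121 satisfies f(r) ≡ 0 mod 23^2.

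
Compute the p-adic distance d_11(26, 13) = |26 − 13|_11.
d_11(26, 13) = 1

Step 1 — x − y = 26 − 13 = 13. Step 2 — v_11(13) = 0 (factor: 13 = (11^0 · 13); the sign does not affect v_p). Step 3 — |x − y|_11 = 11^{0} = 1.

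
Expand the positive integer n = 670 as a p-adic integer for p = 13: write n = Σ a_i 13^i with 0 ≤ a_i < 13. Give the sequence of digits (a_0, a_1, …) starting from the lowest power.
(a_0, a_1, …) = (7, 12, 3)

Repeated division by 13 gives the digits low-to-high: 670 = 7 + 12·13^1 + 3·13^2. Digit sequence: (7, 12, 3).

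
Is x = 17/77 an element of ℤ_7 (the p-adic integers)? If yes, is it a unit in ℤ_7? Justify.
x ∉ ℤ_7 (v_7(x) = -1 < 0)

ℤ_7 = {x ∈ ℚ_7 : v_7(x) ≥ 0} and ℤ_7^× = {x ∈ ℤ_7 : v_7(x) = 0}. Here v_7(17/77) = v_7(num) − v_7(den) = -1; compare against these criteria.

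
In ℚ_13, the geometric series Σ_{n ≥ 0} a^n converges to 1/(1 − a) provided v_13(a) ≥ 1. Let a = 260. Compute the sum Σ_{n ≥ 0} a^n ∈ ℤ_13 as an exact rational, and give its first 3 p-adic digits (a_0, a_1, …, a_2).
Σ a^n = 1/(1 − a) = -1/259;  first 3 digits = (1, 7, 11)

v_13(a) = 1 ≥ 1, so the series converges in ℤ_13 to 1/(1 − a) = 1/(1 − 260) = -1/259. Expand this rational in ℤ_13: compute digits iteratively via d_i = x_i mod 13, x_{i+1} = (x_i − d_i)/13. The first 3 digits are (1, 7, 11).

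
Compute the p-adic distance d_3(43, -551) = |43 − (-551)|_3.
d_3(43, -551) = 1/27

Step 1 — x − y = 43 − (-551) = 594. Step 2 — v_3(594) = 3 (factor: 594 = (3^3 · 22); the sign does not affect v_p). Step 3 — |x − y|_3 = 3^{-3} = 1/27.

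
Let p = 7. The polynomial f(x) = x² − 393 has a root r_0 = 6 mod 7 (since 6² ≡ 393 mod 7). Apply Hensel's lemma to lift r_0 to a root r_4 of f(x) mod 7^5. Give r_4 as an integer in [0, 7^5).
r_4 = 2204 (mod 16807)

Hensel's recurrence: r_{i+1} = r_i − f(r_i)·(f′(r_i))^{-1} mod 7^{i+2}, with f′(x) = 2x. Iterate:
  r_0 = 6 (mod 7)
  r_1 = 48 (mod 49)
  r_2 = 146 (mod 343)
  r_3 = 2204 (mod 2401)
  r_4 = 2204 (mod 16807)
Final: r_4 = 2204, and one checks f(r_4) ≡ 0 mod 7^5.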